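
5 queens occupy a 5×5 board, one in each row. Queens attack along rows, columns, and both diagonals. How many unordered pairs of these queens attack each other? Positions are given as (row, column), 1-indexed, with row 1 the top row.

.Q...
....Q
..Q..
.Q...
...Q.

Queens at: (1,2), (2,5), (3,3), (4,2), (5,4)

2

Same column: (1,2)–(4,2) (column 2).
Same diagonal: (3,3)–(4,2) (|3−4| = |3−2| = 1).
Total attacking pairs: 2.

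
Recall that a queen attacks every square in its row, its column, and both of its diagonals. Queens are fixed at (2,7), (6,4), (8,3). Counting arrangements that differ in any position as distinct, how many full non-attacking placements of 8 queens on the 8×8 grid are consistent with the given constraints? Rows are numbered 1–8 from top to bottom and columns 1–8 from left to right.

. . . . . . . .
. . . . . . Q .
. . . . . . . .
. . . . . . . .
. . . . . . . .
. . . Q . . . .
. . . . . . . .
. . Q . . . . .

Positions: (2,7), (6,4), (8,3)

Branch on row 1: col 1 → 1; col 2 → 1; col 5 → 0.
Sum: 1 + 1 + 0 = 2.

2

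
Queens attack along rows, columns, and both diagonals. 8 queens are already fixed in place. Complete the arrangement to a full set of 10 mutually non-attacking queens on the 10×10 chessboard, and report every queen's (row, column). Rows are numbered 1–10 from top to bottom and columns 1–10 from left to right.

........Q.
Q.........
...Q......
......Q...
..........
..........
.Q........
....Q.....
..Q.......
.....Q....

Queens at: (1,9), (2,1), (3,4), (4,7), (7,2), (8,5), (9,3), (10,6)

(1,9) (2,1) (3,4) (4,7) (5,10) (6,8) (7,2) (8,5) (9,3) (10,6)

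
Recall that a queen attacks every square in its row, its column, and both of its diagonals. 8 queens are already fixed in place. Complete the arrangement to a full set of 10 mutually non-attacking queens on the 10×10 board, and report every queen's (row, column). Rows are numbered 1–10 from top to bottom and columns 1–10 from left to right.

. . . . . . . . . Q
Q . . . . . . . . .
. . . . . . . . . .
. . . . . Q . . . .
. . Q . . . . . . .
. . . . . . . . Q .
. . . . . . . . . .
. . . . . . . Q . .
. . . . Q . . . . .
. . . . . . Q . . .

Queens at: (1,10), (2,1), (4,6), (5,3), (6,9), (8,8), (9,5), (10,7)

Row 3: attacked by (1,10)→{8,10}; (2,1)→{1,2}; (4,6)→{5,6,7}; (5,3)→{1,3,5}; (6,9)→{6,9}; (8,8)→{3,8}; (9,5)→{5}; (10,7)→{7}. Safe: 4. Place at column 4.
Row 7: attacked by (1,10)→{4,10}; (2,1)→{1,6}; (3,4)→{4,8}; (4,6)→{3,6,9}; (5,3)→{1,3,5}; (6,9)→{8,9,10}; (8,8)→{7,8,9}; (9,5)→{3,5,7}; (10,7)→{4,7,10}. Safe: 2. Place at column 2.
Columns [10, 1, 4, 6, 3, 9, 2, 8, 5, 7], r−c [-9, 1, -1, -2, 2, -3, 5, 0, 4, 3], r+c [11, 3, 7, 10, 8, 15, 9, 16, 14, 17] are all distinct, so no two queens attack.

(1,10) (2,1) (3,4) (4,6) (5,3) (6,9) (7,2) (8,8) (9,5) (10,7)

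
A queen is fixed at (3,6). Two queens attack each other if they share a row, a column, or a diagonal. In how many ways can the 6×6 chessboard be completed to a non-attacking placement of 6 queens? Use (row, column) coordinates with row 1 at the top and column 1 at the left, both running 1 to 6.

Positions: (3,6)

1

Branch on row 1: col 1 → 0; col 2 → 1; col 3 → 0; col 5 → 0.
Sum: 0 + 1 + 0 + 0 = 1.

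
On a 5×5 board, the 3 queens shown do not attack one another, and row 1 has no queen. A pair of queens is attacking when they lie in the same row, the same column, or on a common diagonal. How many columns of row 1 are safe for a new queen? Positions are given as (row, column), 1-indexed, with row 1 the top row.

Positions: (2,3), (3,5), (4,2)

1

(2,3) attacks row 1 at column 3 and diagonals 2, 4.
(3,5) attacks row 1 at column 5 and diagonals 3.
(4,2) attacks row 1 at column 2 and diagonals 5.
Attacked columns: {2, 3, 4, 5}. Safe: {1}.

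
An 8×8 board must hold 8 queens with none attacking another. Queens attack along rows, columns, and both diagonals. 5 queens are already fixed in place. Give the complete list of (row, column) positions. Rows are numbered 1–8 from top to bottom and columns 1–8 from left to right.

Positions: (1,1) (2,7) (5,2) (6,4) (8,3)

(1,1) (2,7) (3,5) (4,8) (5,2) (6,4) (7,6) (8,3)

Row 3: attacked by (1,1)→{1,3}; (2,7)→{6,7,8}; (5,2)→{2,4}; (6,4)→{1,4,7}; (8,3)→{3,8}. Safe: 5. Place at column 5.
Row 4: attacked by (1,1)→{1,4}; (2,7)→{5,7}; (3,5)→{4,5,6}; (5,2)→{1,2,3}; (6,4)→{2,4,6}; (8,3)→{3,7}. Safe: 8. Place at column 8.
Row 7: attacked by (1,1)→{1,7}; (2,7)→{2,7}; (3,5)→{1,5}; (4,8)→{5,8}; (5,2)→{2,4}; (6,4)→{3,4,5}; (8,3)→{2,3,4}. Safe: 6. Place at column 6.
Columns [1, 7, 5, 8, 2, 4, 6, 3], r−c [0, -5, -2, -4, 3, 2, 1, 5], r+c [2, 9, 8, 12, 7, 10, 13, 11] are all distinct, so no two queens attack.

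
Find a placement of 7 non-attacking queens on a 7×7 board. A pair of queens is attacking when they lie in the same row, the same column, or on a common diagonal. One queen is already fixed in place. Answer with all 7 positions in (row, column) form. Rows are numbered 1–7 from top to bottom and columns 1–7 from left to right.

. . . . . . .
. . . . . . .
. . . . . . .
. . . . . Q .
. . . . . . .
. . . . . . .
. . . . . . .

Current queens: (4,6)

Row 1: attacked by (4,6)→{3,6}. Safe: 1, 2, 4, 5, 7. Place at column 5.
Row 2: attacked by (1,5)→{4,5,6}; (4,6)→{4,6}. Safe: 1, 2, 3, 7. Place at column 3.
Row 3: attacked by (1,5)→{3,5,7}; (2,3)→{2,3,4}; (4,6)→{5,6,7}. Safe: 1. Place at column 1.
Row 5: attacked by (1,5)→{1,5}; (2,3)→{3,6}; (3,1)→{1,3}; (4,6)→{5,6,7}. Safe: 2, 4. Place at column 4.
Row 6: attacked by (1,5)→{5}; (2,3)→{3,7}; (3,1)→{1,4}; (4,6)→{4,6}; (5,4)→{3,4,5}. Safe: 2. Place at column 2.
Row 7: attacked by (1,5)→{5}; (2,3)→{3}; (3,1)→{1,5}; (4,6)→{3,6}; (5,4)→{2,4,6}; (6,2)→{1,2,3}. Safe: 7. Place at column 7.
Columns [5, 3, 1, 6, 4, 2, 7], r−c [-4, -1, 2, -2, 1, 4, 0], r+c [6, 5, 4, 10, 9, 8, 14] are all distinct, so no two queens attack.

(1,5) (2,3) (3,1) (4,6) (5,4) (6,2) (7,7)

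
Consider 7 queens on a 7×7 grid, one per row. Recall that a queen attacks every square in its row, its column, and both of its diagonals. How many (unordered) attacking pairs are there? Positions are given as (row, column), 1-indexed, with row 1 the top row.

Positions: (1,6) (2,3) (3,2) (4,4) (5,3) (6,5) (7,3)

6

Same column: (2,3)–(5,3) (column 3); (2,3)–(7,3) (column 3); (5,3)–(7,3) (column 3).
Same diagonal: (2,3)–(3,2) (|2−3| = |3−2| = 1); (3,2)–(6,5) (|3−6| = |2−5| = 3); (4,4)–(5,3) (|4−5| = |4−3| = 1).
Total attacking pairs: 6.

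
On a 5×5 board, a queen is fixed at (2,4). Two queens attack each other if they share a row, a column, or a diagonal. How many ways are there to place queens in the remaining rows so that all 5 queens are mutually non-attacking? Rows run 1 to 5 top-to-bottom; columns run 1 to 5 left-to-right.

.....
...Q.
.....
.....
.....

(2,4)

2

Branch on row 1: col 1 → 1; col 2 → 1.
Sum: 1 + 1 = 2.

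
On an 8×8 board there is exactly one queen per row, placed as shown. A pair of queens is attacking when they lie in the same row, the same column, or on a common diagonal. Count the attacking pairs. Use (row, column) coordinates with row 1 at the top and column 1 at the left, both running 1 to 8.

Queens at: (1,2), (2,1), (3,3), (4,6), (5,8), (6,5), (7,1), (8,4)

Same column: (2,1)–(7,1) (column 1).
Same diagonal: (1,2)–(2,1) (|1−2| = |2−1| = 1); (2,1)–(6,5) (|2−6| = |1−5| = 4).
Total attacking pairs: 3.

3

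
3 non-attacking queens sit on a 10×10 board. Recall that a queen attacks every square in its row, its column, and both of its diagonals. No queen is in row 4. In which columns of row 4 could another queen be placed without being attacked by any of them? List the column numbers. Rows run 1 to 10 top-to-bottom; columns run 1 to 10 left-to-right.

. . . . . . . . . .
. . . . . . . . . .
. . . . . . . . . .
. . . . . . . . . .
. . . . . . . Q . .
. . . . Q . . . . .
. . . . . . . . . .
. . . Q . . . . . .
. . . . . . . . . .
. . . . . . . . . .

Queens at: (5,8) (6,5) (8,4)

columns 1, 2, 6, 10

(5,8) attacks row 4 at column 8 and diagonals 7, 9.
(6,5) attacks row 4 at column 5 and diagonals 3, 7.
(8,4) attacks row 4 at column 4 and diagonals 8.
Attacked columns: {3, 4, 5, 7, 8, 9}. Safe: {1, 2, 6, 10}.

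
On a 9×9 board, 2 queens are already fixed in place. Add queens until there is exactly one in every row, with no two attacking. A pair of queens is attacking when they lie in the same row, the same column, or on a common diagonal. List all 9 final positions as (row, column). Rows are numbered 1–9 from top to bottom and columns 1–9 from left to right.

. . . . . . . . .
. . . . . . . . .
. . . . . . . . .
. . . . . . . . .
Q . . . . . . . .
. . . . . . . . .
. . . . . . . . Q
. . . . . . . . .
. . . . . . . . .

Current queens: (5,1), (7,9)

(1,7) (2,3) (3,6) (4,8) (5,1) (6,4) (7,9) (8,5) (9,2)

Row 1: attacked by (5,1)→{1,5}; (7,9)→{3,9}. Safe: 2, 4, 6, 7, 8. Place at column 7.
Row 2: attacked by (1,7)→{6,7,8}; (5,1)→{1,4}; (7,9)→{4,9}. Safe: 2, 3, 5. Place at column 3.
Row 3: attacked by (1,7)→{5,7,9}; (2,3)→{2,3,4}; (5,1)→{1,3}; (7,9)→{5,9}. Safe: 6, 8. Place at column 6.
Row 4: attacked by (1,7)→{4,7}; (2,3)→{1,3,5}; (3,6)→{5,6,7}; (5,1)→{1,2}; (7,9)→{6,9}. Safe: 8. Place at column 8.
Row 6: attacked by (1,7)→{2,7}; (2,3)→{3,7}; (3,6)→{3,6,9}; (4,8)→{6,8}; (5,1)→{1,2}; (7,9)→{8,9}. Safe: 4, 5. Place at column 4.
Row 8: attacked by (1,7)→{7}; (2,3)→{3,9}; (3,6)→{1,6}; (4,8)→{4,8}; (5,1)→{1,4}; (6,4)→{2,4,6}; (7,9)→{8,9}. Safe: 5. Place at column 5.
Row 9: attacked by (1,7)→{7}; (2,3)→{3}; (3,6)→{6}; (4,8)→{3,8}; (5,1)→{1,5}; (6,4)→{1,4,7}; (7,9)→{7,9}; (8,5)→{4,5,6}. Safe: 2. Place at column 2.
Columns [7, 3, 6, 8, 1, 4, 9, 5, 2], r−c [-6, -1, -3, -4, 4, 2, -2, 3, 7], r+c [8, 5, 9, 12, 6, 10, 16, 13, 11] are all distinct, so no two queens attack.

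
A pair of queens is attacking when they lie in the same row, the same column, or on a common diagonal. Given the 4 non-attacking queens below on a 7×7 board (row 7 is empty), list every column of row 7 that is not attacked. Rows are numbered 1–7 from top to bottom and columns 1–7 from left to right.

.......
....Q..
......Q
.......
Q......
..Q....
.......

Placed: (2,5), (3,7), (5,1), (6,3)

columns 6

(2,5) attacks row 7 at column 5.
(3,7) attacks row 7 at column 7 and diagonals 3.
(5,1) attacks row 7 at column 1 and diagonals 3.
(6,3) attacks row 7 at column 3 and diagonals 2, 4.
Attacked columns: {1, 2, 3, 4, 5, 7}. Safe: {6}.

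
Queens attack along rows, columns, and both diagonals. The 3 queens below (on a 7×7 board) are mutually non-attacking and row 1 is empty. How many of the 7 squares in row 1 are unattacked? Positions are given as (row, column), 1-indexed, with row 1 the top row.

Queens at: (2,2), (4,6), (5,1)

2

(2,2) attacks row 1 at column 2 and diagonals 1, 3.
(4,6) attacks row 1 at column 6 and diagonals 3.
(5,1) attacks row 1 at column 1 and diagonals 5.
Attacked columns: {1, 2, 3, 5, 6}. Safe: {4, 7}.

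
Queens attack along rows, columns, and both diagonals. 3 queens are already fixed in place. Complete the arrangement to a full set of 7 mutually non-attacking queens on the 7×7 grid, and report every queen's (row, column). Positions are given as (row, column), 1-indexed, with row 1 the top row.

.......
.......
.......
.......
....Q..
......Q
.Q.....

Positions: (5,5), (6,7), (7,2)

(1,4) (2,6) (3,1) (4,3) (5,5) (6,7) (7,2)

Row 1: attacked by (5,5)→{1,5}; (6,7)→{2,7}; (7,2)→{2}. Safe: 3, 4, 6. Place at column 4.
Row 2: attacked by (1,4)→{3,4,5}; (5,5)→{2,5}; (6,7)→{3,7}; (7,2)→{2,7}. Safe: 1, 6. Place at column 6.
Row 3: attacked by (1,4)→{2,4,6}; (2,6)→{5,6,7}; (5,5)→{3,5,7}; (6,7)→{4,7}; (7,2)→{2,6}. Safe: 1. Place at column 1.
Row 4: attacked by (1,4)→{1,4,7}; (2,6)→{4,6}; (3,1)→{1,2}; (5,5)→{4,5,6}; (6,7)→{5,7}; (7,2)→{2,5}. Safe: 3. Place at column 3.
Columns [4, 6, 1, 3, 5, 7, 2], r−c [-3, -4, 2, 1, 0, -1, 5], r+c [5, 8, 4, 7, 10, 13, 9] are all distinct, so no two queens attack.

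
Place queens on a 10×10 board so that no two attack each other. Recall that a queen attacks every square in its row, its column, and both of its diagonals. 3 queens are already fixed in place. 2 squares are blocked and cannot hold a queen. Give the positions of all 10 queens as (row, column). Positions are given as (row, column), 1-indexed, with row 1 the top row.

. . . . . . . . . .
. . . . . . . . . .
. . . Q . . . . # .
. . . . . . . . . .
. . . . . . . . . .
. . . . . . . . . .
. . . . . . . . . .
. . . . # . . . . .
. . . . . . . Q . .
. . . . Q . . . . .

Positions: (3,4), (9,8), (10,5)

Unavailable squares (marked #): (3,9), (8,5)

Row 1: attacked by (3,4)→{2,4,6}; (9,8)→{8}; (10,5)→{5}. Safe: 1, 3, 7, 9, 10. Place at column 10.
Row 2: attacked by (1,10)→{9,10}; (3,4)→{3,4,5}; (9,8)→{1,8}; (10,5)→{5}. Safe: 2, 6, 7. Place at column 6.
Row 4: attacked by (1,10)→{7,10}; (2,6)→{4,6,8}; (3,4)→{3,4,5}; (9,8)→{3,8}; (10,5)→{5}. Safe: 1, 2, 9. Place at column 9.
Row 5: attacked by (1,10)→{6,10}; (2,6)→{3,6,9}; (3,4)→{2,4,6}; (4,9)→{8,9,10}; (9,8)→{4,8}; (10,5)→{5,10}. Safe: 1, 7. Place at column 1.
Row 6: attacked by (1,10)→{5,10}; (2,6)→{2,6,10}; (3,4)→{1,4,7}; (4,9)→{7,9}; (5,1)→{1,2}; (9,8)→{5,8}; (10,5)→{1,5,9}. Safe: 3. Place at column 3.
Row 7: attacked by (1,10)→{4,10}; (2,6)→{1,6}; (3,4)→{4,8}; (4,9)→{6,9}; (5,1)→{1,3}; (6,3)→{2,3,4}; (9,8)→{6,8,10}; (10,5)→{2,5,8}. Safe: 7. Place at column 7.
Row 8: attacked by (1,10)→{3,10}; (2,6)→{6}; (3,4)→{4,9}; (4,9)→{5,9}; (5,1)→{1,4}; (6,3)→{1,3,5}; (7,7)→{6,7,8}; (9,8)→{7,8,9}; (10,5)→{3,5,7}. Blocked: 5. Safe: 2. Place at column 2.
Columns [10, 6, 4, 9, 1, 3, 7, 2, 8, 5], r−c [-9, -4, -1, -5, 4, 3, 0, 6, 1, 5], r+c [11, 8, 7, 13, 6, 9, 14, 10, 17, 15] are all distinct, so no two queens attack.

(1,10) (2,6) (3,4) (4,9) (5,1) (6,3) (7,7) (8,2) (9,8) (10,5)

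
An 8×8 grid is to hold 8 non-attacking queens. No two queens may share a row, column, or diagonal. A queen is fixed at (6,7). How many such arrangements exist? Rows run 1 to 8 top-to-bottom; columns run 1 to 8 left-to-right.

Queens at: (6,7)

14

Branch on row 1: col 1 → 1; col 3 → 4; col 4 → 3; col 5 → 3; col 6 → 2; col 8 → 1.
Sum: 1 + 4 + 3 + 3 + 2 + 1 = 14.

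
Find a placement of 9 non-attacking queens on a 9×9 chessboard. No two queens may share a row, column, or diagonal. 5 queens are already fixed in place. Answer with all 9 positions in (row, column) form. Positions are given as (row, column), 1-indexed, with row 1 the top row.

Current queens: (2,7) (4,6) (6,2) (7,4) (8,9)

Row 1: attacked by (2,7)→{6,7,8}; (4,6)→{3,6,9}; (6,2)→{2,7}; (7,4)→{4}; (8,9)→{2,9}. Safe: 1, 5. Place at column 5.
Row 3: attacked by (1,5)→{3,5,7}; (2,7)→{6,7,8}; (4,6)→{5,6,7}; (6,2)→{2,5}; (7,4)→{4,8}; (8,9)→{4,9}. Safe: 1. Place at column 1.
Row 5: attacked by (1,5)→{1,5,9}; (2,7)→{4,7}; (3,1)→{1,3}; (4,6)→{5,6,7}; (6,2)→{1,2,3}; (7,4)→{2,4,6}; (8,9)→{6,9}. Safe: 8. Place at column 8.
Row 9: attacked by (1,5)→{5}; (2,7)→{7}; (3,1)→{1,7}; (4,6)→{1,6}; (5,8)→{4,8}; (6,2)→{2,5}; (7,4)→{2,4,6}; (8,9)→{8,9}. Safe: 3. Place at column 3.
Columns [5, 7, 1, 6, 8, 2, 4, 9, 3], r−c [-4, -5, 2, -2, -3, 4, 3, -1, 6], r+c [6, 9, 4, 10, 13, 8, 11, 17, 12] are all distinct, so no two queens attack.

(1,5) (2,7) (3,1) (4,6) (5,8) (6,2) (7,4) (8,9) (9,3)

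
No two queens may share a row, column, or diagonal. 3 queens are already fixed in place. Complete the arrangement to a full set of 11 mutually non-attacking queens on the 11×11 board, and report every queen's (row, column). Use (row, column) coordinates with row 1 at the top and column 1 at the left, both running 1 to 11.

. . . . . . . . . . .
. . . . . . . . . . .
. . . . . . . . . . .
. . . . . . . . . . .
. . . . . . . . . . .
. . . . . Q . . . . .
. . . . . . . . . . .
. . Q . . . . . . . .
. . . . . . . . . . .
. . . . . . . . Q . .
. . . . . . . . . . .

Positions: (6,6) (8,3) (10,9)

(1,2) (2,7) (3,5) (4,10) (5,8) (6,6) (7,11) (8,3) (9,1) (10,9) (11,4)

Row 1: attacked by (6,6)→{1,6,11}; (8,3)→{3,10}; (10,9)→{9}. Safe: 2, 4, 5, 7, 8. Place at column 2.
Row 2: attacked by (1,2)→{1,2,3}; (6,6)→{2,6,10}; (8,3)→{3,9}; (10,9)→{1,9}. Safe: 4, 5, 7, 8, 11. Place at column 7.
Row 3: attacked by (1,2)→{2,4}; (2,7)→{6,7,8}; (6,6)→{3,6,9}; (8,3)→{3,8}; (10,9)→{2,9}. Safe: 1, 5, 10, 11. Place at column 5.
Row 4: attacked by (1,2)→{2,5}; (2,7)→{5,7,9}; (3,5)→{4,5,6}; (6,6)→{4,6,8}; (8,3)→{3,7}; (10,9)→{3,9}. Safe: 1, 10, 11. Place at column 10.
Row 5: attacked by (1,2)→{2,6}; (2,7)→{4,7,10}; (3,5)→{3,5,7}; (4,10)→{9,10,11}; (6,6)→{5,6,7}; (8,3)→{3,6}; (10,9)→{4,9}. Safe: 1, 8. Place at column 8.
Row 7: attacked by (1,2)→{2,8}; (2,7)→{2,7}; (3,5)→{1,5,9}; (4,10)→{7,10}; (5,8)→{6,8,10}; (6,6)→{5,6,7}; (8,3)→{2,3,4}; (10,9)→{6,9}. Safe: 11. Place at column 11.
Row 9: attacked by (1,2)→{2,10}; (2,7)→{7}; (3,5)→{5,11}; (4,10)→{5,10}; (5,8)→{4,8}; (6,6)→{3,6,9}; (7,11)→{9,11}; (8,3)→{2,3,4}; (10,9)→{8,9,10}. Safe: 1. Place at column 1.
Row 11: attacked by (1,2)→{2}; (2,7)→{7}; (3,5)→{5}; (4,10)→{3,10}; (5,8)→{2,8}; (6,6)→{1,6,11}; (7,11)→{7,11}; (8,3)→{3,6}; (9,1)→{1,3}; (10,9)→{8,9,10}. Safe: 4. Place at column 4.
Columns [2, 7, 5, 10, 8, 6, 11, 3, 1, 9, 4], r−c [-1, -5, -2, -6, -3, 0, -4, 5, 8, 1, 7], r+c [3, 9, 8, 14, 13, 12, 18, 11, 10, 19, 15] are all distinct, so no two queens attack.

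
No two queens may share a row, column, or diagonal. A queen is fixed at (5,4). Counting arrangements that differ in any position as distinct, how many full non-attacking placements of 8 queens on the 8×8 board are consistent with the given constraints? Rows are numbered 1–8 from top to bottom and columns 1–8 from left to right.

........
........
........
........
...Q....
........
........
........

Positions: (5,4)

Branch on row 1: col 1 → 0; col 2 → 1; col 3 → 3; col 5 → 1; col 6 → 3; col 7 → 0.
Sum: 0 + 1 + 3 + 1 + 3 + 0 = 8.

8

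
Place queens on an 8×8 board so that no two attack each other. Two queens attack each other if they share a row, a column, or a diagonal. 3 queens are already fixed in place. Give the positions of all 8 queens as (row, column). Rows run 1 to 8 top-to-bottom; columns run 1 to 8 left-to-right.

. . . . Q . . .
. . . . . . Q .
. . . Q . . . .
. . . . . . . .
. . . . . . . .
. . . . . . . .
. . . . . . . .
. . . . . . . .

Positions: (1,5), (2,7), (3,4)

Row 4: attacked by (1,5)→{2,5,8}; (2,7)→{5,7}; (3,4)→{3,4,5}. Safe: 1, 6. Place at column 1.
Row 5: attacked by (1,5)→{1,5}; (2,7)→{4,7}; (3,4)→{2,4,6}; (4,1)→{1,2}. Safe: 3, 8. Place at column 3.
Row 6: attacked by (1,5)→{5}; (2,7)→{3,7}; (3,4)→{1,4,7}; (4,1)→{1,3}; (5,3)→{2,3,4}. Safe: 6, 8. Place at column 8.
Row 7: attacked by (1,5)→{5}; (2,7)→{2,7}; (3,4)→{4,8}; (4,1)→{1,4}; (5,3)→{1,3,5}; (6,8)→{7,8}. Safe: 6. Place at column 6.
Row 8: attacked by (1,5)→{5}; (2,7)→{1,7}; (3,4)→{4}; (4,1)→{1,5}; (5,3)→{3,6}; (6,8)→{6,8}; (7,6)→{5,6,7}. Safe: 2. Place at column 2.
Columns [5, 7, 4, 1, 3, 8, 6, 2], r−c [-4, -5, -1, 3, 2, -2, 1, 6], r+c [6, 9, 7, 5, 8, 14, 13, 10] are all distinct, so no two queens attack.

(1,5) (2,7) (3,4) (4,1) (5,3) (6,8) (7,6) (8,2)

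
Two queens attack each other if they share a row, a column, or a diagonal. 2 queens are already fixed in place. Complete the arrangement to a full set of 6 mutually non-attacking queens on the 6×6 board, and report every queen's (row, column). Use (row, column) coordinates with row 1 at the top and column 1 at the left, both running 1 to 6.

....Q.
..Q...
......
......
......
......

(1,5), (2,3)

(1,5) (2,3) (3,1) (4,6) (5,4) (6,2)

Row 3: attacked by (1,5)→{3,5}; (2,3)→{2,3,4}. Safe: 1, 6. Place at column 1.
Row 4: attacked by (1,5)→{2,5}; (2,3)→{1,3,5}; (3,1)→{1,2}. Safe: 4, 6. Place at column 6.
Row 5: attacked by (1,5)→{1,5}; (2,3)→{3,6}; (3,1)→{1,3}; (4,6)→{5,6}. Safe: 2, 4. Place at column 4.
Row 6: attacked by (1,5)→{5}; (2,3)→{3}; (3,1)→{1,4}; (4,6)→{4,6}; (5,4)→{3,4,5}. Safe: 2. Place at column 2.
Columns [5, 3, 1, 6, 4, 2], r−c [-4, -1, 2, -2, 1, 4], r+c [6, 5, 4, 10, 9, 8] are all distinct, so no two queens attack.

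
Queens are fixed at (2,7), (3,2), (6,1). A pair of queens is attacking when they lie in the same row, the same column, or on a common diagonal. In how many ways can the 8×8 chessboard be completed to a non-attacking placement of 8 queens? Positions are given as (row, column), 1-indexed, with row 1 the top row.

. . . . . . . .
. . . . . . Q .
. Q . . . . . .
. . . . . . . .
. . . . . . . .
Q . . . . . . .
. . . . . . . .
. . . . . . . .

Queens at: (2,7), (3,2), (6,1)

4

Branch on row 1: col 3 → 1; col 5 → 3.
Sum: 1 + 3 = 4.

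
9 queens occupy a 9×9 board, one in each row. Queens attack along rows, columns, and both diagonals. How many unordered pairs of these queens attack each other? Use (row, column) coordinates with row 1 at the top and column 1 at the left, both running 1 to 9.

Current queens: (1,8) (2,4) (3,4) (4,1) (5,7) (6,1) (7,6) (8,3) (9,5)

5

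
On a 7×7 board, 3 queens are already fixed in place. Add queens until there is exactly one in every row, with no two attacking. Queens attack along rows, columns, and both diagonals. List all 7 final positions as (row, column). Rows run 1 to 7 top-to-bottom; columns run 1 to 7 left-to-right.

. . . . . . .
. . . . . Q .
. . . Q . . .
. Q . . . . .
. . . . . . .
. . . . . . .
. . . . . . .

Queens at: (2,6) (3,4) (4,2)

(1,1) (2,6) (3,4) (4,2) (5,7) (6,5) (7,3)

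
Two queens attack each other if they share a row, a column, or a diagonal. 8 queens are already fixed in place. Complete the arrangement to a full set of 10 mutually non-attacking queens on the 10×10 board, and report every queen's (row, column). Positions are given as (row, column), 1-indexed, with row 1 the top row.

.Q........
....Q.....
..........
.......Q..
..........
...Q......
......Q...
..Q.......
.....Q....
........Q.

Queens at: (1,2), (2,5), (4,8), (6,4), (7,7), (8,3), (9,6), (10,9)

(1,2) (2,5) (3,10) (4,8) (5,1) (6,4) (7,7) (8,3) (9,6) (10,9)

Row 3: attacked by (1,2)→{2,4}; (2,5)→{4,5,6}; (4,8)→{7,8,9}; (6,4)→{1,4,7}; (7,7)→{3,7}; (8,3)→{3,8}; (9,6)→{6}; (10,9)→{2,9}. Safe: 10. Place at column 10.
Row 5: attacked by (1,2)→{2,6}; (2,5)→{2,5,8}; (3,10)→{8,10}; (4,8)→{7,8,9}; (6,4)→{3,4,5}; (7,7)→{5,7,9}; (8,3)→{3,6}; (9,6)→{2,6,10}; (10,9)→{4,9}. Safe: 1. Place at column 1.
Columns [2, 5, 10, 8, 1, 4, 7, 3, 6, 9], r−c [-1, -3, -7, -4, 4, 2, 0, 5, 3, 1], r+c [3, 7, 13, 12, 6, 10, 14, 11, 15, 19] are all distinct, so no two queens attack.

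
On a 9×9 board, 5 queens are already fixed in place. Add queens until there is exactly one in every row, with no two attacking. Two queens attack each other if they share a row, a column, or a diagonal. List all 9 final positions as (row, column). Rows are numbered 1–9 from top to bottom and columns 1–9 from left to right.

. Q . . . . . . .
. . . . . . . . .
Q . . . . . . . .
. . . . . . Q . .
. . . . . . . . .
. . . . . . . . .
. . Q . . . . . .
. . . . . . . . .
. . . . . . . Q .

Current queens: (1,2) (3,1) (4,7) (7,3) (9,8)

Row 2: attacked by (1,2)→{1,2,3}; (3,1)→{1,2}; (4,7)→{5,7,9}; (7,3)→{3,8}; (9,8)→{1,8}. Safe: 4, 6. Place at column 4.
Row 5: attacked by (1,2)→{2,6}; (2,4)→{1,4,7}; (3,1)→{1,3}; (4,7)→{6,7,8}; (7,3)→{1,3,5}; (9,8)→{4,8}. Safe: 9. Place at column 9.
Row 6: attacked by (1,2)→{2,7}; (2,4)→{4,8}; (3,1)→{1,4}; (4,7)→{5,7,9}; (5,9)→{8,9}; (7,3)→{2,3,4}; (9,8)→{5,8}. Safe: 6. Place at column 6.
Row 8: attacked by (1,2)→{2,9}; (2,4)→{4}; (3,1)→{1,6}; (4,7)→{3,7}; (5,9)→{6,9}; (6,6)→{4,6,8}; (7,3)→{2,3,4}; (9,8)→{7,8,9}. Safe: 5. Place at column 5.
Columns [2, 4, 1, 7, 9, 6, 3, 5, 8], r−c [-1, -2, 2, -3, -4, 0, 4, 3, 1], r+c [3, 6, 4, 11, 14, 12, 10, 13, 17] are all distinct, so no two queens attack.

(1,2) (2,4) (3,1) (4,7) (5,9) (6,6) (7,3) (8,5) (9,8)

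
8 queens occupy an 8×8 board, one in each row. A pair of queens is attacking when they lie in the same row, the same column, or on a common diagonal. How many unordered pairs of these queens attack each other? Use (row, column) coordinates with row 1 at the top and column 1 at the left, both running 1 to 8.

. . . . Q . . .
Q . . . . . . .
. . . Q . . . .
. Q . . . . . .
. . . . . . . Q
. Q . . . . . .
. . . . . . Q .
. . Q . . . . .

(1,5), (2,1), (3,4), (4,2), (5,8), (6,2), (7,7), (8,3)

Same column: (4,2)–(6,2) (column 2).
Same diagonal: (1,5)–(4,2) (|1−4| = |5−2| = 3).
Total attacking pairs: 2.

2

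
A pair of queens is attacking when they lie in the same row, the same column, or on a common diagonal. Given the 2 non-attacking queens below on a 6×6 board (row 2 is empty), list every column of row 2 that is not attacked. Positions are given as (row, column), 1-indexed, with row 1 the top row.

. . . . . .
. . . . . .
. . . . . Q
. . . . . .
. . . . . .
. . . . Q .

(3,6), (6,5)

columns 2, 3, 4

(3,6) attacks row 2 at column 6 and diagonals 5.
(6,5) attacks row 2 at column 5 and diagonals 1.
Attacked columns: {1, 5, 6}. Safe: {2, 3, 4}.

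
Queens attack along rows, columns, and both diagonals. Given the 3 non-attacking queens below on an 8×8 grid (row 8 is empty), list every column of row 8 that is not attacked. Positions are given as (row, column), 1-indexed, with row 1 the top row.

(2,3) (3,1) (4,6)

columns 4, 5, 7, 8

(2,3) attacks row 8 at column 3.
(3,1) attacks row 8 at column 1 and diagonals 6.
(4,6) attacks row 8 at column 6 and diagonals 2.
Attacked columns: {1, 2, 3, 6}. Safe: {4, 5, 7, 8}.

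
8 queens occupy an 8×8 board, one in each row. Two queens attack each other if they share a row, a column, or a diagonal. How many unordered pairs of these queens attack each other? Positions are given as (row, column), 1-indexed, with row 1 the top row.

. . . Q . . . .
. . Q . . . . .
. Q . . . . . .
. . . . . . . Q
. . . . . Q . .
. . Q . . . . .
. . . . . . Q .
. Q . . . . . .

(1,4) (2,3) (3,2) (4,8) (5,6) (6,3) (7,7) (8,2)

6

Same column: (2,3)–(6,3) (column 3); (3,2)–(8,2) (column 2).
Same diagonal: (1,4)–(2,3) (|1−2| = |4−3| = 1); (1,4)–(3,2) (|1−3| = |4−2| = 2); (2,3)–(3,2) (|2−3| = |3−2| = 1); (2,3)–(5,6) (|2−5| = |3−6| = 3).
Total attacking pairs: 6.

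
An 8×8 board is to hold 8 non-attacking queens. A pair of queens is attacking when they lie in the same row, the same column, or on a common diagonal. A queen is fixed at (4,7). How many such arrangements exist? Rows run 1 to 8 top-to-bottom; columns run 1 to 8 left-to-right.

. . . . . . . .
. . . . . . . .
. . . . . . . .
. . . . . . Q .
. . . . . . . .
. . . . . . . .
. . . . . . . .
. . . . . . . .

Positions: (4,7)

8

Branch on row 1: col 1 → 0; col 2 → 1; col 3 → 3; col 5 → 2; col 6 → 2; col 8 → 0.
Sum: 0 + 1 + 3 + 2 + 2 + 0 = 8.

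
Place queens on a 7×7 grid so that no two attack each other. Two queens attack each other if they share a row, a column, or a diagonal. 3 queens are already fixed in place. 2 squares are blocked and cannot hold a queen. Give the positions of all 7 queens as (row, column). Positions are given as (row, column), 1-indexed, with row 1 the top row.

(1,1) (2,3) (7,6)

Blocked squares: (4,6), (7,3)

(1,1) (2,3) (3,5) (4,7) (5,2) (6,4) (7,6)

Row 3: attacked by (1,1)→{1,3}; (2,3)→{2,3,4}; (7,6)→{2,6}. Safe: 5, 7. Place at column 5.
Row 4: attacked by (1,1)→{1,4}; (2,3)→{1,3,5}; (3,5)→{4,5,6}; (7,6)→{3,6}. Blocked: 6. Safe: 2, 7. Place at column 7.
Row 5: attacked by (1,1)→{1,5}; (2,3)→{3,6}; (3,5)→{3,5,7}; (4,7)→{6,7}; (7,6)→{4,6}. Safe: 2. Place at column 2.
Row 6: attacked by (1,1)→{1,6}; (2,3)→{3,7}; (3,5)→{2,5}; (4,7)→{5,7}; (5,2)→{1,2,3}; (7,6)→{5,6,7}. Safe: 4. Place at column 4.
Columns [1, 3, 5, 7, 2, 4, 6], r−c [0, -1, -2, -3, 3, 2, 1], r+c [2, 5, 8, 11, 7, 10, 13] are all distinct, so no two queens attack.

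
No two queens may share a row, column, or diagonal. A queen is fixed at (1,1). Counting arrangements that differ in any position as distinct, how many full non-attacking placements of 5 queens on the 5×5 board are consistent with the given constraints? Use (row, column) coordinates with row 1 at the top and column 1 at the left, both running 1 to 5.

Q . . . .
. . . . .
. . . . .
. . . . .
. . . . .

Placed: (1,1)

Branch on row 2: col 3 → 1; col 4 → 1; col 5 → 0.
Sum: 1 + 1 + 0 = 2.

2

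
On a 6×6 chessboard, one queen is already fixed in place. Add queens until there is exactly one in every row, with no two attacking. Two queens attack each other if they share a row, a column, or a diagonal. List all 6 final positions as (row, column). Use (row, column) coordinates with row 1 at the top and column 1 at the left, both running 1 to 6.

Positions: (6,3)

(1,4) (2,1) (3,5) (4,2) (5,6) (6,3)

Row 1: attacked by (6,3)→{3}. Safe: 1, 2, 4, 5, 6. Place at column 4.
Row 2: attacked by (1,4)→{3,4,5}; (6,3)→{3}. Safe: 1, 2, 6. Place at column 1.
Row 3: attacked by (1,4)→{2,4,6}; (2,1)→{1,2}; (6,3)→{3,6}. Safe: 5. Place at column 5.
Row 4: attacked by (1,4)→{1,4}; (2,1)→{1,3}; (3,5)→{4,5,6}; (6,3)→{1,3,5}. Safe: 2. Place at column 2.
Row 5: attacked by (1,4)→{4}; (2,1)→{1,4}; (3,5)→{3,5}; (4,2)→{1,2,3}; (6,3)→{2,3,4}. Safe: 6. Place at column 6.
Columns [4, 1, 5, 2, 6, 3], r−c [-3, 1, -2, 2, -1, 3], r+c [5, 3, 8, 6, 11, 9] are all distinct, so no two queens attack.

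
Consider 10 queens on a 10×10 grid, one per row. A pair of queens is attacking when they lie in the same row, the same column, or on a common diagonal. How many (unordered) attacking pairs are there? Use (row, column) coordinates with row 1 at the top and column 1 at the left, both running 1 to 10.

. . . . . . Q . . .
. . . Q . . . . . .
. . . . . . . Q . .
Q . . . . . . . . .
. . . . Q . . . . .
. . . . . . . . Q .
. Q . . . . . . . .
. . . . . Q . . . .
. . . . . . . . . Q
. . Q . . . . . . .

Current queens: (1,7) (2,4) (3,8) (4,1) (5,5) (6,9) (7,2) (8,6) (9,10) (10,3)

0

All columns are distinct and no two queens satisfy |Δrow| = |Δcol|, so no pair attacks.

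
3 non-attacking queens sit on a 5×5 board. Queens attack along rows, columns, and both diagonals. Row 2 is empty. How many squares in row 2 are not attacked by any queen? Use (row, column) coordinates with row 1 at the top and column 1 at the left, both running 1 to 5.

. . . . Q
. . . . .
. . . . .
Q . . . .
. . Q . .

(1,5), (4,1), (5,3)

(1,5) attacks row 2 at column 5 and diagonals 4.
(4,1) attacks row 2 at column 1 and diagonals 3.
(5,3) attacks row 2 at column 3.
Attacked columns: {1, 3, 4, 5}. Safe: {2}.

1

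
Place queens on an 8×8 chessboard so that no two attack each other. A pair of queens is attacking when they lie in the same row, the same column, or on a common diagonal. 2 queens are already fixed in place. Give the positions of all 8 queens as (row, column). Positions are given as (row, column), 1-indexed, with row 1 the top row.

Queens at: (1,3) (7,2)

(1,3) (2,8) (3,4) (4,7) (5,1) (6,6) (7,2) (8,5)

Row 2: attacked by (1,3)→{2,3,4}; (7,2)→{2,7}. Safe: 1, 5, 6, 8. Place at column 8.
Row 3: attacked by (1,3)→{1,3,5}; (2,8)→{7,8}; (7,2)→{2,6}. Safe: 4. Place at column 4.
Row 4: attacked by (1,3)→{3,6}; (2,8)→{6,8}; (3,4)→{3,4,5}; (7,2)→{2,5}. Safe: 1, 7. Place at column 7.
Row 5: attacked by (1,3)→{3,7}; (2,8)→{5,8}; (3,4)→{2,4,6}; (4,7)→{6,7,8}; (7,2)→{2,4}. Safe: 1. Place at column 1.
Row 6: attacked by (1,3)→{3,8}; (2,8)→{4,8}; (3,4)→{1,4,7}; (4,7)→{5,7}; (5,1)→{1,2}; (7,2)→{1,2,3}. Safe: 6. Place at column 6.
Row 8: attacked by (1,3)→{3}; (2,8)→{2,8}; (3,4)→{4}; (4,7)→{3,7}; (5,1)→{1,4}; (6,6)→{4,6,8}; (7,2)→{1,2,3}. Safe: 5. Place at column 5.
Columns [3, 8, 4, 7, 1, 6, 2, 5], r−c [-2, -6, -1, -3, 4, 0, 5, 3], r+c [4, 10, 7, 11, 6, 12, 9, 13] are all distinct, so no two queens attack.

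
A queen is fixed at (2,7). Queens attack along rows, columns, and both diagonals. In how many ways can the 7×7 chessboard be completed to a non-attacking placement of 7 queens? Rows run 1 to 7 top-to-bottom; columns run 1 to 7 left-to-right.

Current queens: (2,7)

7

Branch on row 1: col 1 → 0; col 2 → 1; col 3 → 2; col 4 → 2; col 5 → 2.
Sum: 0 + 1 + 2 + 2 + 2 = 7.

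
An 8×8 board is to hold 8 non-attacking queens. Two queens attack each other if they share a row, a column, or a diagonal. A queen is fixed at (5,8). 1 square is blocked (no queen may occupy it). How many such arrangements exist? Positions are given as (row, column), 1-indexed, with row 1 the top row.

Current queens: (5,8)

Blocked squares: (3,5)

Branch on row 1: col 1 → 1; col 2 → 1; col 3 → 4; col 5 → 5; col 6 → 3; col 7 → 3.
Sum: 1 + 1 + 4 + 5 + 3 + 3 = 17.

17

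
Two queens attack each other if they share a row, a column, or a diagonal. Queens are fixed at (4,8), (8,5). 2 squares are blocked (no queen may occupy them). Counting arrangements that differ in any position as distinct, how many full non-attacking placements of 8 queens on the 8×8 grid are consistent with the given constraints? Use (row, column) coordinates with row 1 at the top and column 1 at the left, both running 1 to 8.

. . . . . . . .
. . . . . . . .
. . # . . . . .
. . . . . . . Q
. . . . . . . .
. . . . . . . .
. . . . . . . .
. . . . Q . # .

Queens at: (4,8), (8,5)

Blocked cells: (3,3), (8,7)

4

Branch on row 1: col 1 → 0; col 2 → 1; col 3 → 1; col 4 → 0; col 6 → 1; col 7 → 1.
Sum: 0 + 1 + 1 + 0 + 1 + 1 = 4.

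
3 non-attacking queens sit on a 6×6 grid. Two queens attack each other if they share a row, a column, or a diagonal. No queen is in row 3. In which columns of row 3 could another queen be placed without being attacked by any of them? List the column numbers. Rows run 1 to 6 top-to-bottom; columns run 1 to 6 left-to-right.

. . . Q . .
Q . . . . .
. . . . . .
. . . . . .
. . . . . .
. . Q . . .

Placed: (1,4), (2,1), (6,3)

(1,4) attacks row 3 at column 4 and diagonals 2, 6.
(2,1) attacks row 3 at column 1 and diagonals 2.
(6,3) attacks row 3 at column 3 and diagonals 6.
Attacked columns: {1, 2, 3, 4, 6}. Safe: {5}.

columns 5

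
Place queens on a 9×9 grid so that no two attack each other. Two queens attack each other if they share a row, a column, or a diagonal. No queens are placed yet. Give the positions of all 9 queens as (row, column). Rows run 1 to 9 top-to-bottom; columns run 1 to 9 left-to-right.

(1,4) (2,6) (3,1) (4,5) (5,2) (6,8) (7,3) (8,7) (9,9)

Row 1: Safe: 1, 2, 3, 4, 5, 6, 7, 8, 9. Place at column 4.
Row 2: attacked by (1,4)→{3,4,5}. Safe: 1, 2, 6, 7, 8, 9. Place at column 6.
Row 3: attacked by (1,4)→{2,4,6}; (2,6)→{5,6,7}. Safe: 1, 3, 8, 9. Place at column 1.
Row 4: attacked by (1,4)→{1,4,7}; (2,6)→{4,6,8}; (3,1)→{1,2}. Safe: 3, 5, 9. Place at column 5.
Row 5: attacked by (1,4)→{4,8}; (2,6)→{3,6,9}; (3,1)→{1,3}; (4,5)→{4,5,6}. Safe: 2, 7. Place at column 2.
Row 6: attacked by (1,4)→{4,9}; (2,6)→{2,6}; (3,1)→{1,4}; (4,5)→{3,5,7}; (5,2)→{1,2,3}. Safe: 8. Place at column 8.
Row 7: attacked by (1,4)→{4}; (2,6)→{1,6}; (3,1)→{1,5}; (4,5)→{2,5,8}; (5,2)→{2,4}; (6,8)→{7,8,9}. Safe: 3. Place at column 3.
Row 8: attacked by (1,4)→{4}; (2,6)→{6}; (3,1)→{1,6}; (4,5)→{1,5,9}; (5,2)→{2,5}; (6,8)→{6,8}; (7,3)→{2,3,4}. Safe: 7. Place at column 7.
Row 9: attacked by (1,4)→{4}; (2,6)→{6}; (3,1)→{1,7}; (4,5)→{5}; (5,2)→{2,6}; (6,8)→{5,8}; (7,3)→{1,3,5}; (8,7)→{6,7,8}. Safe: 9. Place at column 9.
Columns [4, 6, 1, 5, 2, 8, 3, 7, 9], r−c [-3, -4, 2, -1, 3, -2, 4, 1, 0], r+c [5, 8, 4, 9, 7, 14, 10, 15, 18] are all distinct, so no two queens attack.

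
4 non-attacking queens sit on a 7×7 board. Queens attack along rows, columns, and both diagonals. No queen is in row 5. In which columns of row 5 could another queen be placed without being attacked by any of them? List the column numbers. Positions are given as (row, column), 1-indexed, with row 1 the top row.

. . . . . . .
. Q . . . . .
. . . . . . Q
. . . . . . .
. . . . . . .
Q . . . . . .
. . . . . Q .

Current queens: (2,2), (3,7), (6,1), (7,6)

columns 3

(2,2) attacks row 5 at column 2 and diagonals 5.
(3,7) attacks row 5 at column 7 and diagonals 5.
(6,1) attacks row 5 at column 1 and diagonals 2.
(7,6) attacks row 5 at column 6 and diagonals 4.
Attacked columns: {1, 2, 4, 5, 6, 7}. Safe: {3}.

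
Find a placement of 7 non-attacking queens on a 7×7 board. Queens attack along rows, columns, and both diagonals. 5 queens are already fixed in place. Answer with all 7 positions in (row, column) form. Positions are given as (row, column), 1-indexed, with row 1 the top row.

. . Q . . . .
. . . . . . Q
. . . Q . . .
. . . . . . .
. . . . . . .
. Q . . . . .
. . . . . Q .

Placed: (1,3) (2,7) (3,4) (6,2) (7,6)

(1,3) (2,7) (3,4) (4,1) (5,5) (6,2) (7,6)

Row 4: attacked by (1,3)→{3,6}; (2,7)→{5,7}; (3,4)→{3,4,5}; (6,2)→{2,4}; (7,6)→{3,6}. Safe: 1. Place at column 1.
Row 5: attacked by (1,3)→{3,7}; (2,7)→{4,7}; (3,4)→{2,4,6}; (4,1)→{1,2}; (6,2)→{1,2,3}; (7,6)→{4,6}. Safe: 5. Place at column 5.
Columns [3, 7, 4, 1, 5, 2, 6], r−c [-2, -5, -1, 3, 0, 4, 1], r+c [4, 9, 7, 5, 10, 8, 13] are all distinct, so no two queens attack.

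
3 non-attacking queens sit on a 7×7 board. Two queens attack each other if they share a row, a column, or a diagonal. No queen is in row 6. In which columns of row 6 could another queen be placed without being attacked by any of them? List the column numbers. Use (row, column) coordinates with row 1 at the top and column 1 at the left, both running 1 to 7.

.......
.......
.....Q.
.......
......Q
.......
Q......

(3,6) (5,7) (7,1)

columns 4, 5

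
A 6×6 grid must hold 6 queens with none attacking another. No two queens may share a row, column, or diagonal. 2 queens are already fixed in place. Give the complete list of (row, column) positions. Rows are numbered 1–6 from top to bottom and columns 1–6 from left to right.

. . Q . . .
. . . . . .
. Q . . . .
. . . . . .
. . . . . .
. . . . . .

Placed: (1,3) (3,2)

Row 2: attacked by (1,3)→{2,3,4}; (3,2)→{1,2,3}. Safe: 5, 6. Place at column 6.
Row 4: attacked by (1,3)→{3,6}; (2,6)→{4,6}; (3,2)→{1,2,3}. Safe: 5. Place at column 5.
Row 5: attacked by (1,3)→{3}; (2,6)→{3,6}; (3,2)→{2,4}; (4,5)→{4,5,6}. Safe: 1. Place at column 1.
Row 6: attacked by (1,3)→{3}; (2,6)→{2,6}; (3,2)→{2,5}; (4,5)→{3,5}; (5,1)→{1,2}. Safe: 4. Place at column 4.
Columns [3, 6, 2, 5, 1, 4], r−c [-2, -4, 1, -1, 4, 2], r+c [4, 8, 5, 9, 6, 10] are all distinct, so no two queens attack.

(1,3) (2,6) (3,2) (4,5) (5,1) (6,4)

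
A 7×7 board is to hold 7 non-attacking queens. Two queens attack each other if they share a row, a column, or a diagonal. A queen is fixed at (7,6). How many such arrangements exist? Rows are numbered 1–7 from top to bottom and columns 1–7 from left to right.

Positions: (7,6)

7

Branch on row 1: col 1 → 1; col 2 → 4; col 3 → 1; col 4 → 1; col 5 → 0; col 7 → 0.
Sum: 1 + 4 + 1 + 1 + 0 + 0 = 7.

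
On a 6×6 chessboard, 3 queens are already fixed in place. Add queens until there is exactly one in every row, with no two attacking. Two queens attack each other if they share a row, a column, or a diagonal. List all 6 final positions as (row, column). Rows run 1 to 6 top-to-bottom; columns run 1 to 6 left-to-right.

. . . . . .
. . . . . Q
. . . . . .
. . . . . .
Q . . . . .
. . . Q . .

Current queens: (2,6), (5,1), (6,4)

Row 1: attacked by (2,6)→{5,6}; (5,1)→{1,5}; (6,4)→{4}. Safe: 2, 3. Place at column 3.
Row 3: attacked by (1,3)→{1,3,5}; (2,6)→{5,6}; (5,1)→{1,3}; (6,4)→{1,4}. Safe: 2. Place at column 2.
Row 4: attacked by (1,3)→{3,6}; (2,6)→{4,6}; (3,2)→{1,2,3}; (5,1)→{1,2}; (6,4)→{2,4,6}. Safe: 5. Place at column 5.
Columns [3, 6, 2, 5, 1, 4], r−c [-2, -4, 1, -1, 4, 2], r+c [4, 8, 5, 9, 6, 10] are all distinct, so no two queens attack.

(1,3) (2,6) (3,2) (4,5) (5,1) (6,4)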